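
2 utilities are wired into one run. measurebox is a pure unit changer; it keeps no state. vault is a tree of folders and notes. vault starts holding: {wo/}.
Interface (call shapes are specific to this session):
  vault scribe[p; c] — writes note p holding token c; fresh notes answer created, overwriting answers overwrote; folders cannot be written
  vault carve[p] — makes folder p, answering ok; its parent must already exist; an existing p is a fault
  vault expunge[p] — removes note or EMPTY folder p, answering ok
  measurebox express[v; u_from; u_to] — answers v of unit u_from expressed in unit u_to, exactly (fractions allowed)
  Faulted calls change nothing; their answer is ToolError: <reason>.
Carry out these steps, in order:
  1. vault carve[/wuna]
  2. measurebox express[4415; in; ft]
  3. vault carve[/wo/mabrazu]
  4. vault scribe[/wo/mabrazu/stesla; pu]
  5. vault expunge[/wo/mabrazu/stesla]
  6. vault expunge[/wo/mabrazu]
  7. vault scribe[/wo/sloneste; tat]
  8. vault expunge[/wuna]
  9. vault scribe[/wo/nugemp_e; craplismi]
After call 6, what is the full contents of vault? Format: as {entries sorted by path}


$ vault carve /wuna
:: ok
$ measurebox express 4415 in ft
:: 4415/12
$ vault carve /wo/mabrazu
:: ok
$ vault scribe /wo/mabrazu/stesla pu
:: created
$ vault expunge /wo/mabrazu/stesla
:: ok
$ vault expunge /wo/mabrazu
:: ok
$ vault scribe /wo/sloneste tat
:: created
$ vault expunge /wuna
:: ok
$ vault scribe /wo/nugemp_e craplismi
:: created

Answer: {wo/, wuna/}


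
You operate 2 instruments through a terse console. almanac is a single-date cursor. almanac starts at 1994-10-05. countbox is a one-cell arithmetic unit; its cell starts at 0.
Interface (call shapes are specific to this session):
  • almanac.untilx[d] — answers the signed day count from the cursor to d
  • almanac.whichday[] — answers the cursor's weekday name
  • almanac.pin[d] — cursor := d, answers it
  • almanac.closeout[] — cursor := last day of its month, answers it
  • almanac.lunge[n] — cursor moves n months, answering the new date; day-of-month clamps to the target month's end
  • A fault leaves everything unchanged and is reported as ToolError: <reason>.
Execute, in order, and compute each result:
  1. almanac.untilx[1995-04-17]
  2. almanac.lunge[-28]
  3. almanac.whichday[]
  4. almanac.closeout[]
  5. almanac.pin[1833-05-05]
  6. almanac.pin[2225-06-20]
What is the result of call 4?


Answer: 1992-06-30

Derivation:
Next I call untilx with 1995-04-17, which returns 194.
Now I run lunge with -28, yielding 1992-06-05.
Next I call whichday(), and get Friday.
I invoke closeout, which returns 1992-06-30.
Next I call pin with 1833-05-05, and see 1833-05-05.
I invoke pin with 2225-06-20, and observe 2225-06-20.


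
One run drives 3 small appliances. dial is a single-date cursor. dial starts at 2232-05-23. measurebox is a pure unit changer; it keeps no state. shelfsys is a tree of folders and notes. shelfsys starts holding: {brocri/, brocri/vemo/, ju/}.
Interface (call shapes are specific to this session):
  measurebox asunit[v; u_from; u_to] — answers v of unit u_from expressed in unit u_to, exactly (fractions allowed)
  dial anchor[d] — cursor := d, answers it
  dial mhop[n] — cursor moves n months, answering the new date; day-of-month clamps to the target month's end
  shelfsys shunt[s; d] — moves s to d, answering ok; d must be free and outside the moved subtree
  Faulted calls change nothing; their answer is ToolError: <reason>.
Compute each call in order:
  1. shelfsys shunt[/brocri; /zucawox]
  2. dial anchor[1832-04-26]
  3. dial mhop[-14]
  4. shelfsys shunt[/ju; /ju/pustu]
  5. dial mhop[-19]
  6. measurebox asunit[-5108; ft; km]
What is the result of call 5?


Answer: 1829-07-26

Derivation:
→ shelfsys shunt(s: /brocri, d: /zucawox)
← ok
→ dial anchor(d: 1832-04-26)
← 1832-04-26
→ dial mhop(n: -14)
← 1831-02-26
→ shelfsys shunt(s: /ju, d: /ju/pustu)
← ToolError: into itself
→ dial mhop(n: -19)
← 1829-07-26
→ measurebox asunit(v: -5108, u_from: ft, u_to: km)
← -486537/312500


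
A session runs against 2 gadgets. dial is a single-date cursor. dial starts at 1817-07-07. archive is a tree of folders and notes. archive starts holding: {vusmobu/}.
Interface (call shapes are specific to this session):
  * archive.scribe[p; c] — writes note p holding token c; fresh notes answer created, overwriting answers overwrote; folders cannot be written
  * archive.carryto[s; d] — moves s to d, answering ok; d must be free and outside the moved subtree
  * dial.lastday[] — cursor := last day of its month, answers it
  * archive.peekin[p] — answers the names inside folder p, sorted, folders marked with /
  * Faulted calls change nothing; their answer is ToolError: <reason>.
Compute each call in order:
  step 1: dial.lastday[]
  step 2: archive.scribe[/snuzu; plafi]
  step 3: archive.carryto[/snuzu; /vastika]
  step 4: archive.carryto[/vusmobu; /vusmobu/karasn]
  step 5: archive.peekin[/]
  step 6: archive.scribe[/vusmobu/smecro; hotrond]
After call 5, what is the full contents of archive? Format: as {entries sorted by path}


> dial.lastday
[out] 1817-07-31
> archive.scribe p→/snuzu c→plafi
[out] created
> archive.carryto s→/snuzu d→/vastika
[out] ok
> archive.carryto s→/vusmobu d→/vusmobu/karasn
[out] ToolError: into itself
> archive.peekin p→/
[out] [vastika, vusmobu/]
> archive.scribe p→/vusmobu/smecro c→hotrond
[out] created

Answer: {vastika=plafi, vusmobu/}


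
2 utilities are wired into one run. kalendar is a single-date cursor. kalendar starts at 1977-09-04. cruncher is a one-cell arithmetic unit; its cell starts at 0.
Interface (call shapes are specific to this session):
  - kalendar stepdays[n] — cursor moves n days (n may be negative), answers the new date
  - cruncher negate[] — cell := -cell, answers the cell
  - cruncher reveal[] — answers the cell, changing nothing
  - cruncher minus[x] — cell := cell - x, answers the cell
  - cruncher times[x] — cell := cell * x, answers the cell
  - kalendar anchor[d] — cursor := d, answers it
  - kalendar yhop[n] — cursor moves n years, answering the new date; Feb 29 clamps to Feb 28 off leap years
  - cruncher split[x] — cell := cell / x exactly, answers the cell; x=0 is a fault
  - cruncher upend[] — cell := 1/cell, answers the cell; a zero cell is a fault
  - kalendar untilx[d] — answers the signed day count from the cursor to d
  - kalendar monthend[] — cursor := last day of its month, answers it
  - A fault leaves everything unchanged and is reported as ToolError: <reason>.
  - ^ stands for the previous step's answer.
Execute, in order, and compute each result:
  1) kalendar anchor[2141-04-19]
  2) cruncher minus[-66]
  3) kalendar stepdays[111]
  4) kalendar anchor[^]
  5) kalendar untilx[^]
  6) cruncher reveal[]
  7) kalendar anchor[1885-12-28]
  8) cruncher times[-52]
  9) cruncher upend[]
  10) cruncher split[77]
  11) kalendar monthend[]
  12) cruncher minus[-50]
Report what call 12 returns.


Answer: 13213199/264264

Derivation:
~$ kalendar anchor d='2141-04-19'
:: 2141-04-19
~$ cruncher minus x='-66'
:: 66
~$ kalendar stepdays n='111'
:: 2141-08-08
~$ kalendar anchor d='^'
:: 2141-08-08
~$ kalendar untilx d='^'
:: 0
~$ cruncher reveal
:: 66
~$ kalendar anchor d='1885-12-28'
:: 1885-12-28
~$ cruncher times x='-52'
:: -3432
~$ cruncher upend
:: -1/3432
~$ cruncher split x='77'
:: -1/264264
~$ kalendar monthend
:: 1885-12-31
~$ cruncher minus x='-50'
:: 13213199/264264


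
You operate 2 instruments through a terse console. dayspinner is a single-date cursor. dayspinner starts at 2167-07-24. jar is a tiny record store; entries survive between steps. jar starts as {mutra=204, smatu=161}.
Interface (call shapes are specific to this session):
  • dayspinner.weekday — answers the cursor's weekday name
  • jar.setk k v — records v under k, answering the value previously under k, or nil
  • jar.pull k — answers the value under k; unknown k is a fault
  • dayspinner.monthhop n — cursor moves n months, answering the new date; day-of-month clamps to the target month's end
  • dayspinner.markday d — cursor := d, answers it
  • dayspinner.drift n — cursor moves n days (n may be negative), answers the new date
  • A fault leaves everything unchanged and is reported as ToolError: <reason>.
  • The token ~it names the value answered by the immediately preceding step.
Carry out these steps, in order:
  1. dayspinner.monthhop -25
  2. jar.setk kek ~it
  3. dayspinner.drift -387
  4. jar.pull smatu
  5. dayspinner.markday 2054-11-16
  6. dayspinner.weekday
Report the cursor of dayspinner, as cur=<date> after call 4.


Act: dayspinner.monthhop[n→-25]
Obs: 2165-06-24
Act: jar.setk[k→kek; v→~it]
Obs: nil
Act: dayspinner.drift[n→-387]
Obs: 2164-06-02
Act: jar.pull[k→smatu]
Obs: 161
Act: dayspinner.markday[d→2054-11-16]
Obs: 2054-11-16
Act: dayspinner.weekday[]
Obs: Monday

Answer: cur=2164-06-02


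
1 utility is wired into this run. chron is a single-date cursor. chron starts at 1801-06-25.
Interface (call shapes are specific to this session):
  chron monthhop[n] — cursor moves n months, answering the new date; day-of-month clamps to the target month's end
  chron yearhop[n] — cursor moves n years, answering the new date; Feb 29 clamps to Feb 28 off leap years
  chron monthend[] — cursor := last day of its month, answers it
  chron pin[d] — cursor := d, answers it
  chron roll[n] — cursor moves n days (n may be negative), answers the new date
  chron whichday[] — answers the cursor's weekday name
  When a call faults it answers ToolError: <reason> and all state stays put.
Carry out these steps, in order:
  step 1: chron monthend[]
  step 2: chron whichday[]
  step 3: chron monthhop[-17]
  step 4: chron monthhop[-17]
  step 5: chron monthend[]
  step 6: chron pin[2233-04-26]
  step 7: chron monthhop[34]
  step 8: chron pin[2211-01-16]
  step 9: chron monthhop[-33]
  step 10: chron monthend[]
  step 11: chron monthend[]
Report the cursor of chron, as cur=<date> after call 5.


Act: chron monthend[]
Obs: 1801-06-30
Act: chron whichday[]
Obs: Tuesday
Act: chron monthhop[n=-17]
Obs: 1800-01-30
Act: chron monthhop[n=-17]
Obs: 1798-08-30
Act: chron monthend[]
Obs: 1798-08-31
Act: chron pin[d=2233-04-26]
Obs: 2233-04-26
Act: chron monthhop[n=34]
Obs: 2236-02-26
Act: chron pin[d=2211-01-16]
Obs: 2211-01-16
Act: chron monthhop[n=-33]
Obs: 2208-04-16
Act: chron monthend[]
Obs: 2208-04-30
Act: chron monthend[]
Obs: 2208-04-30

Answer: cur=1798-08-31


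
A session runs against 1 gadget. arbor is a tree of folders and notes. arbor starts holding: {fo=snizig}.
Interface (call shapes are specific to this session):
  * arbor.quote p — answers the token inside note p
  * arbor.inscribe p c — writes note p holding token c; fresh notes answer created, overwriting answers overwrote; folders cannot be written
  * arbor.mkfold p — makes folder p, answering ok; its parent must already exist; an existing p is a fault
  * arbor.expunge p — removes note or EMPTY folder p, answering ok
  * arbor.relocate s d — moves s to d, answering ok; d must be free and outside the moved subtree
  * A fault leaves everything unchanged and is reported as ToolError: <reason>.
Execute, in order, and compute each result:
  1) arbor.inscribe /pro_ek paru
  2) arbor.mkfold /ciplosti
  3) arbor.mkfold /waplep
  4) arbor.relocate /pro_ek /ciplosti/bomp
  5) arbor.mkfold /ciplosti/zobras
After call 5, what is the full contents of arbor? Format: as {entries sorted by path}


Answer: {ciplosti/, ciplosti/bomp=paru, ciplosti/zobras/, fo=snizig, waplep/}

Derivation:
-> arbor.inscribe(p: /pro_ek, c: paru)
<- created
-> arbor.mkfold(p: /ciplosti)
<- ok
-> arbor.mkfold(p: /waplep)
<- ok
-> arbor.relocate(s: /pro_ek, d: /ciplosti/bomp)
<- ok
-> arbor.mkfold(p: /ciplosti/zobras)
<- ok


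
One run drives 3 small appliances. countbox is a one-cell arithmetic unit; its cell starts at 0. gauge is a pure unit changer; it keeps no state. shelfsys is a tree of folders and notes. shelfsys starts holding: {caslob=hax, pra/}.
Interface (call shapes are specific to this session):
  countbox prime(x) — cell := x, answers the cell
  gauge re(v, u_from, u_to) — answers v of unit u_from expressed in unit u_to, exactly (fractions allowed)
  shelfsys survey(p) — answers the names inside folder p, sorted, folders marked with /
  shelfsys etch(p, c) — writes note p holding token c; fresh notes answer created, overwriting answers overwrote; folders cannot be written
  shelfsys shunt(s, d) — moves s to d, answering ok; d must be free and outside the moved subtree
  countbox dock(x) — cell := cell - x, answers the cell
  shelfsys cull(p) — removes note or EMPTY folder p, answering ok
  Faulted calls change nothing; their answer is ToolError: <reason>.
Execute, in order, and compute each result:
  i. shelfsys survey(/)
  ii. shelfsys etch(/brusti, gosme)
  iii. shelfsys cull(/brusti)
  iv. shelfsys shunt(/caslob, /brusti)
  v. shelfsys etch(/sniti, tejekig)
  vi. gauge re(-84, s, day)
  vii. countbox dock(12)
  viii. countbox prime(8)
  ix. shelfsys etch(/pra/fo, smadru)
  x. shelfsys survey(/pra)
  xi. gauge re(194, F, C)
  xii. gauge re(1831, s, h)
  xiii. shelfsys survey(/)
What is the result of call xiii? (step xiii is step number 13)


→ shelfsys survey(p='/')
← [caslob, pra/]
→ shelfsys etch(p='/brusti', c='gosme')
← created
→ shelfsys cull(p='/brusti')
← ok
→ shelfsys shunt(s='/caslob', d='/brusti')
← ok
→ shelfsys etch(p='/sniti', c='tejekig')
← created
→ gauge re(v='-84', u_from='s', u_to='day')
← -7/7200
→ countbox dock(x='12')
← -12
→ countbox prime(x='8')
← 8
→ shelfsys etch(p='/pra/fo', c='smadru')
← created
→ shelfsys survey(p='/pra')
← [fo]
→ gauge re(v='194', u_from='F', u_to='C')
← 90
→ gauge re(v='1831', u_from='s', u_to='h')
← 1831/3600
→ shelfsys survey(p='/')
← [brusti, pra/, sniti]

Answer: [brusti, pra/, sniti]


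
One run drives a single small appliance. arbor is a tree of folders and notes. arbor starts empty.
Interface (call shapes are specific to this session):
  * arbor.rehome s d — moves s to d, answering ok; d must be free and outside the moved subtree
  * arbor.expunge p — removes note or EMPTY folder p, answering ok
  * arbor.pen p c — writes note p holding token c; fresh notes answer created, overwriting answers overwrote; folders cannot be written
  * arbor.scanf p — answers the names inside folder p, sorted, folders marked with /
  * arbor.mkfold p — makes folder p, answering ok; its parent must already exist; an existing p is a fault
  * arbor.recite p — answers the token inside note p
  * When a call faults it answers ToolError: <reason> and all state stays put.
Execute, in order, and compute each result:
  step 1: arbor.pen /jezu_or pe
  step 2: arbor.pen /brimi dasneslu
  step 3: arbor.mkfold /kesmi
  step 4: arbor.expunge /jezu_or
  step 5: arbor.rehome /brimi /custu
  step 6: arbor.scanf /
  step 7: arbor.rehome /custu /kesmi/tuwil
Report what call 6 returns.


$ pen p: /jezu_or c: pe
[out] created
$ pen p: /brimi c: dasneslu
[out] created
$ mkfold p: /kesmi
[out] ok
$ expunge p: /jezu_or
[out] ok
$ rehome s: /brimi d: /custu
[out] ok
$ scanf p: /
[out] [custu, kesmi/]
$ rehome s: /custu d: /kesmi/tuwil
[out] ok

Answer: [custu, kesmi/]


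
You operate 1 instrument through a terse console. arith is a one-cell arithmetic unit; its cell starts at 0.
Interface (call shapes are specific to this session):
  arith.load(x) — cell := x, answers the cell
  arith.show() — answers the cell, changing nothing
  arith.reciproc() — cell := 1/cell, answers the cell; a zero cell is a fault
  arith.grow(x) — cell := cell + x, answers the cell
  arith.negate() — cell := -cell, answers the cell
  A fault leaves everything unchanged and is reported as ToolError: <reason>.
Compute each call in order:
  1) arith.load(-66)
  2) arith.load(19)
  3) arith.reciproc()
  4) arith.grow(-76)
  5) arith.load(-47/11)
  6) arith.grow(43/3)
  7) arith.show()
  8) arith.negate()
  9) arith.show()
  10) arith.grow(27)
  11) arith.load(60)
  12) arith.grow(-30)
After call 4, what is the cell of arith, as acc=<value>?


-- arith.load(x: -66) -> -66
-- arith.load(x: 19) -> 19
-- arith.reciproc() -> 1/19
-- arith.grow(x: -76) -> -1443/19
-- arith.load(x: -47/11) -> -47/11
-- arith.grow(x: 43/3) -> 332/33
-- arith.show() -> 332/33
-- arith.negate() -> -332/33
-- arith.show() -> -332/33
-- arith.grow(x: 27) -> 559/33
-- arith.load(x: 60) -> 60
-- arith.grow(x: -30) -> 30

Answer: acc=-1443/19


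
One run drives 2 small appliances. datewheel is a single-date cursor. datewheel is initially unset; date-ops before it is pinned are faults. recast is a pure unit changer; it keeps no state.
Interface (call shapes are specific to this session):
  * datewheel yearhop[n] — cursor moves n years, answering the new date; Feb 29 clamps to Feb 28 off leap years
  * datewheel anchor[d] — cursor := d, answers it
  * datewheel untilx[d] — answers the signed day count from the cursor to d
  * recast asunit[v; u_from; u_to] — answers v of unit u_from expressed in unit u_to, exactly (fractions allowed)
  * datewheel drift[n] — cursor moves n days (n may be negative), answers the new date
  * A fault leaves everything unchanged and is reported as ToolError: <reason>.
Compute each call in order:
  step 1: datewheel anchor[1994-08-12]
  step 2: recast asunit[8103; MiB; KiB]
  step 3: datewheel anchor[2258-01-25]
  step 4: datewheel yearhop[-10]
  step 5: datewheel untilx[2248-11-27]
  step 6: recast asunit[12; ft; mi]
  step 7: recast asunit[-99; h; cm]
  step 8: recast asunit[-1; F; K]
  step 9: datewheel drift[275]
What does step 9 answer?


Answer: 2248-10-26

Derivation:
>> datewheel anchor(d=1994-08-12)
<< 1994-08-12
>> recast asunit(v=8103, u_from=MiB, u_to=KiB)
<< 8297472
>> datewheel anchor(d=2258-01-25)
<< 2258-01-25
>> datewheel yearhop(n=-10)
<< 2248-01-25
>> datewheel untilx(d=2248-11-27)
<< 307
>> recast asunit(v=12, u_from=ft, u_to=mi)
<< 1/440
>> recast asunit(v=-99, u_from=h, u_to=cm)
<< ToolError: incompatible units
>> recast asunit(v=-1, u_from=F, u_to=K)
<< 15289/60
>> datewheel drift(n=275)
<< 2248-10-26


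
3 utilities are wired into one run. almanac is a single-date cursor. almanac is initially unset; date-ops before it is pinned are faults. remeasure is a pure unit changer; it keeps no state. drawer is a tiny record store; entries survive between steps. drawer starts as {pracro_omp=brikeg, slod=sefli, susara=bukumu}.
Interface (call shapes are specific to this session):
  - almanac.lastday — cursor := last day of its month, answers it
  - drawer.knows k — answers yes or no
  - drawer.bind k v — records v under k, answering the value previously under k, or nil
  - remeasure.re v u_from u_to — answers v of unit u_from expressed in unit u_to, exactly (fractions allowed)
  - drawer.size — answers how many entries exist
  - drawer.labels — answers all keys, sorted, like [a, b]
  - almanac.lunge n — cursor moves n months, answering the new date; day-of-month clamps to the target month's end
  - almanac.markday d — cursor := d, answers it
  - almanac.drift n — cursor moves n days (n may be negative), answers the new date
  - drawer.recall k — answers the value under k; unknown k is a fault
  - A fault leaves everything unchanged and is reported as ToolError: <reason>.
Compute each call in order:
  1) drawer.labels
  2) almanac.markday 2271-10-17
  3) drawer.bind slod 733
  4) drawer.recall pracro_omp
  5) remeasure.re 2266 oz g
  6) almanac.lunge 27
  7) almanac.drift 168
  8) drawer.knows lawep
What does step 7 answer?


Answer: 2274-07-04

Derivation:
;; drawer.labels() => [pracro_omp, slod, susara]
;; almanac.markday(d→2271-10-17) => 2271-10-17
;; drawer.bind(k→slod, v→733) => sefli
;; drawer.recall(k→pracro_omp) => brikeg
;; remeasure.re(v→2266, u_from→oz, u_to→g) => 51392015521/800000
;; almanac.lunge(n→27) => 2274-01-17
;; almanac.drift(n→168) => 2274-07-04
;; drawer.knows(k→lawep) => no


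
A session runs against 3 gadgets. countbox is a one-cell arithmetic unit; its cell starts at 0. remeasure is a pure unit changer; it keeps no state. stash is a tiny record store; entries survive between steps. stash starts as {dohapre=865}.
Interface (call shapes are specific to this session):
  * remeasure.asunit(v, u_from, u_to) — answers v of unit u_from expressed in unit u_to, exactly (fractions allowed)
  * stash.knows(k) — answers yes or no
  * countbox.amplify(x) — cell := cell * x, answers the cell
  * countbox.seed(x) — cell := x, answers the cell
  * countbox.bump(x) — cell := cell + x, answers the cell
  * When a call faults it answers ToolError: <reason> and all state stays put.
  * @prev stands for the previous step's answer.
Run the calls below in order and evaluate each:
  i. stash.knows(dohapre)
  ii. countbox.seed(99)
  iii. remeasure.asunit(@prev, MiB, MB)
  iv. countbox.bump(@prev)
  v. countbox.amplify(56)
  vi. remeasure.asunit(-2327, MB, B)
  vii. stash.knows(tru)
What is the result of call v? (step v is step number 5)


Answer: 177457896/15625

Derivation:
Act: stash.knows[k='dohapre']
Obs: yes
Act: countbox.seed[x='99']
Obs: 99
Act: remeasure.asunit[v='@prev'; u_from='MiB'; u_to='MB']
Obs: 1622016/15625
Act: countbox.bump[x='@prev']
Obs: 3168891/15625
Act: countbox.amplify[x='56']
Obs: 177457896/15625
Act: remeasure.asunit[v='-2327'; u_from='MB'; u_to='B']
Obs: -2327000000
Act: stash.knows[k='tru']
Obs: no


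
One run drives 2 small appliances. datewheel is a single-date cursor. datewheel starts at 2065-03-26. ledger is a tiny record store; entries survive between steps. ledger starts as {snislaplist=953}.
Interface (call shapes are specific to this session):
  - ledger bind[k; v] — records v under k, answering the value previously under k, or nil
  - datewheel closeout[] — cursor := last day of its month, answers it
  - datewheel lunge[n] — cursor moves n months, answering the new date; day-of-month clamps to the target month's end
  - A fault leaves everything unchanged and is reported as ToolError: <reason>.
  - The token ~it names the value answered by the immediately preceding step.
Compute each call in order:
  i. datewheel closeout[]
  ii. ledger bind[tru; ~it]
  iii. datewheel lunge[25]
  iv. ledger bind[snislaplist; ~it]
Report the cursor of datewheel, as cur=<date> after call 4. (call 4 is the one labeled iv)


Step: datewheel closeout[]
Result: 2065-03-31
Step: ledger bind[tru; ~it]
Result: nil
Step: datewheel lunge[25]
Result: 2067-04-30
Step: ledger bind[snislaplist; ~it]
Result: 953

Answer: cur=2067-04-30


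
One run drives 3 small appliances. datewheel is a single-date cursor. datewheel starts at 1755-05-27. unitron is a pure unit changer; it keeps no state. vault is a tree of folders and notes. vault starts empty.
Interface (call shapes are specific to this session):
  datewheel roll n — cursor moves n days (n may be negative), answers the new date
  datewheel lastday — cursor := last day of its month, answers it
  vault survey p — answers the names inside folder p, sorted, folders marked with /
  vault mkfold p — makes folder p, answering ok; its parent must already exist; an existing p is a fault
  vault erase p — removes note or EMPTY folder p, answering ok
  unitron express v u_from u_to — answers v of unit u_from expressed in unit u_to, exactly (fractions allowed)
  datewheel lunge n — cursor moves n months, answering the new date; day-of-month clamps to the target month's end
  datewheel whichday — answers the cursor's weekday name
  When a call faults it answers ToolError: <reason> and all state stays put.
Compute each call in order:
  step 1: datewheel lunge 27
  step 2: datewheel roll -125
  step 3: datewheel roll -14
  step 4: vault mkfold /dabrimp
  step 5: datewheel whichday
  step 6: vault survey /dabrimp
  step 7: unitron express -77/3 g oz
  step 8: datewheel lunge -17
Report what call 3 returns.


I use datewheel lunge on n='27', and get 1757-08-27.
Then datewheel roll on n='-125': 1757-04-24.
Using datewheel roll on n='-14', and see 1757-04-10.
Next I call vault mkfold on p='/dabrimp', — result: ok.
Invoking datewheel whichday, which returns Sunday.
Next I call vault survey on p='/dabrimp', → [].
Using unitron express on v='-77/3', u_from='g', u_to='oz', yielding -1600000/1767243.
I use datewheel lunge on n='-17', yielding 1755-11-10.

Answer: 1757-04-10


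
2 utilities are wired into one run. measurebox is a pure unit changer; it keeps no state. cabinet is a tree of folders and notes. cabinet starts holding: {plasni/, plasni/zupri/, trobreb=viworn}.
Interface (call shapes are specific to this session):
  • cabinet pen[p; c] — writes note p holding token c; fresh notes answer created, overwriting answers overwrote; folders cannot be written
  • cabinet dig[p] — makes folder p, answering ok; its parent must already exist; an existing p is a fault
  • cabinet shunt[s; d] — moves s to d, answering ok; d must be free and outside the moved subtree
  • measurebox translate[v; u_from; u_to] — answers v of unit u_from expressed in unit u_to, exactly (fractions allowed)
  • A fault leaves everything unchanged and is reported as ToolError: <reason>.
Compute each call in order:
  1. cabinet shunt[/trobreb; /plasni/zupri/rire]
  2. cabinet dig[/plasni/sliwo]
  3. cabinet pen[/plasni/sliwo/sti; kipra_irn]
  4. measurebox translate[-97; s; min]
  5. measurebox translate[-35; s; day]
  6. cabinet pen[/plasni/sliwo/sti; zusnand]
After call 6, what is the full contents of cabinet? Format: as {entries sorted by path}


;; 1. cabinet shunt(s→/trobreb, d→/plasni/zupri/rire) => ok
;; 2. cabinet dig(p→/plasni/sliwo) => ok
;; 3. cabinet pen(p→/plasni/sliwo/sti, c→kipra_irn) => created
;; 4. measurebox translate(v→-97, u_from→s, u_to→min) => -97/60
;; 5. measurebox translate(v→-35, u_from→s, u_to→day) => -7/17280
;; 6. cabinet pen(p→/plasni/sliwo/sti, c→zusnand) => overwrote

Answer: {plasni/, plasni/sliwo/, plasni/sliwo/sti=zusnand, plasni/zupri/, plasni/zupri/rire=viworn}


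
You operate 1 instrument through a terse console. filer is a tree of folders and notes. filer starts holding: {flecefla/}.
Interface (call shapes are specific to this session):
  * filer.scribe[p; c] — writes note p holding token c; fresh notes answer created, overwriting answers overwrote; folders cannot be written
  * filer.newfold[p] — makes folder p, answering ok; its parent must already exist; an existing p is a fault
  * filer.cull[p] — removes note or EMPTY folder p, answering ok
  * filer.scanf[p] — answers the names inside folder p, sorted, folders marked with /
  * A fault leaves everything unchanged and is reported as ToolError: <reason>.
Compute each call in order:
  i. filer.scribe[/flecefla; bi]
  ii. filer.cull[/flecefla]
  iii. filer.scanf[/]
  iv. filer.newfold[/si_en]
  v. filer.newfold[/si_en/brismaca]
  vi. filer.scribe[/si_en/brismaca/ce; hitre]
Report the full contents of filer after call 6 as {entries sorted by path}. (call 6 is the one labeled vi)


I try filer.scribe(p: /flecefla, c: bi), and see ToolError: is a directory.
Next I call filer.cull(p: /flecefla), yielding ok.
I invoke filer.scanf(p: /), — result: [].
Next I call filer.newfold(p: /si_en), and see ok.
Calling filer.newfold(p: /si_en/brismaca), which returns ok.
Now I run filer.scribe(p: /si_en/brismaca/ce, c: hitre), and get created.

Answer: {si_en/, si_en/brismaca/, si_en/brismaca/ce=hitre}


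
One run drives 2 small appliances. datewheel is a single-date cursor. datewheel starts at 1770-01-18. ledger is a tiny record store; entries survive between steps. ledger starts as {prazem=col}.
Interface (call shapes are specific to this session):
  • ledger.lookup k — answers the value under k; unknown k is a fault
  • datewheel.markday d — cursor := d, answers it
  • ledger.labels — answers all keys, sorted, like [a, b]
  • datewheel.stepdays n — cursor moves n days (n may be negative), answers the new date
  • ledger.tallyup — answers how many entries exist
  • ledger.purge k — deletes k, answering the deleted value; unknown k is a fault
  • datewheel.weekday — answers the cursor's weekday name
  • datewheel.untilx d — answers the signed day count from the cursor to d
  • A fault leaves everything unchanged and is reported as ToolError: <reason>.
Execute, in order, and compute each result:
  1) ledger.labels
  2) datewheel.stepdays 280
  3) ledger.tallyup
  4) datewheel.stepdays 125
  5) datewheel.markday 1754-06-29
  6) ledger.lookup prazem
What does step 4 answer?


# 1. ledger.labels() -> [prazem]
# 2. datewheel.stepdays(n→280) -> 1770-10-25
# 3. ledger.tallyup() -> 1
# 4. datewheel.stepdays(n→125) -> 1771-02-27
# 5. datewheel.markday(d→1754-06-29) -> 1754-06-29
# 6. ledger.lookup(k→prazem) -> col

Answer: 1771-02-27


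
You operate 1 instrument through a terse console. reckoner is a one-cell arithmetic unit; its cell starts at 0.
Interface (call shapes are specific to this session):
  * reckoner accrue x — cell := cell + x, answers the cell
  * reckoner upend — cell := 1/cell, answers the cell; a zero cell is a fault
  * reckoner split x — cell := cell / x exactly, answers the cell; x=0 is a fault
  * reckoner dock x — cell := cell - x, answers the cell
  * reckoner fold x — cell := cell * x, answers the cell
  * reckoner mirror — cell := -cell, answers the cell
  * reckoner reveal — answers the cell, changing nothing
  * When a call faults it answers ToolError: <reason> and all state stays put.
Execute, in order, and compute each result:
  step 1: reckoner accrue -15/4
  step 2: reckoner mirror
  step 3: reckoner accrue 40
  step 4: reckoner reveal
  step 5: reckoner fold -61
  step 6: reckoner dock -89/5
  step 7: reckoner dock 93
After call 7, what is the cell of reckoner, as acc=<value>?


Answer: acc=-54879/20

Derivation:
Then reckoner accrue passing -15/4, which returns -15/4.
Invoking reckoner mirror, — result: 15/4.
Invoking reckoner accrue passing 40, which returns 175/4.
I run reckoner reveal, which returns 175/4.
I use reckoner fold passing -61: -10675/4.
Using reckoner dock passing -89/5: -53019/20.
Next I call reckoner dock passing 93, — result: -54879/20.


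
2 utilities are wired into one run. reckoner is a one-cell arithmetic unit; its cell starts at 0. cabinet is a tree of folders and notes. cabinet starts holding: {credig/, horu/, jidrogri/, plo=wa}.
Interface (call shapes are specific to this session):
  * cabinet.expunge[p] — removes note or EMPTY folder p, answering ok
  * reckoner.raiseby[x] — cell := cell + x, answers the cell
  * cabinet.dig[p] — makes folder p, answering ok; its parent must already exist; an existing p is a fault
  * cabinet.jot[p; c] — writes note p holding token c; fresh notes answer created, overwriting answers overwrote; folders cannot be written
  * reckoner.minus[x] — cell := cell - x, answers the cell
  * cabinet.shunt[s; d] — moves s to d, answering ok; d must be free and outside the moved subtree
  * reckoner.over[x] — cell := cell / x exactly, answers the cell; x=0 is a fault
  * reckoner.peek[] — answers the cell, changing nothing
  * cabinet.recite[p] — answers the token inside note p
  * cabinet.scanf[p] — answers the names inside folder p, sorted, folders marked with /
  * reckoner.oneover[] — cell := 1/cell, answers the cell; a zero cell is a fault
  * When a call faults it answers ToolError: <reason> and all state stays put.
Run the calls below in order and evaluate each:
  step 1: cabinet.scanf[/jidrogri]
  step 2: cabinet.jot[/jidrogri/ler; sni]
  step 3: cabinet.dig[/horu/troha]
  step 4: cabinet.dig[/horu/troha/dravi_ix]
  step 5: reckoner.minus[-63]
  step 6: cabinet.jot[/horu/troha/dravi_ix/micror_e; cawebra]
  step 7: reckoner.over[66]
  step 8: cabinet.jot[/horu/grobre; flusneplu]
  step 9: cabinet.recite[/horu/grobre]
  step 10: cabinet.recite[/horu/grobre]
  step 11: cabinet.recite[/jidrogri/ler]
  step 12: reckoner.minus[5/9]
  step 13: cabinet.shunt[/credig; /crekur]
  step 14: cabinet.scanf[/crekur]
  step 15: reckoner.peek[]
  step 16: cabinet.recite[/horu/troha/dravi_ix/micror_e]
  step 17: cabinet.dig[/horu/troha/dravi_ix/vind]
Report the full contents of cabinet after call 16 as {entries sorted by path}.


Answer: {crekur/, horu/, horu/grobre=flusneplu, horu/troha/, horu/troha/dravi_ix/, horu/troha/dravi_ix/micror_e=cawebra, jidrogri/, jidrogri/ler=sni, plo=wa}

Derivation:
>> scanf(/jidrogri)
<< []
>> jot(/jidrogri/ler, sni)
<< created
>> dig(/horu/troha)
<< ok
>> dig(/horu/troha/dravi_ix)
<< ok
>> minus(-63)
<< 63
>> jot(/horu/troha/dravi_ix/micror_e, cawebra)
<< created
>> over(66)
<< 21/22
>> jot(/horu/grobre, flusneplu)
<< created
>> recite(/horu/grobre)
<< flusneplu
>> recite(/horu/grobre)
<< flusneplu
>> recite(/jidrogri/ler)
<< sni
>> minus(5/9)
<< 79/198
>> shunt(/credig, /crekur)
<< ok
>> scanf(/crekur)
<< []
>> peek()
<< 79/198
>> recite(/horu/troha/dravi_ix/micror_e)
<< cawebra
>> dig(/horu/troha/dravi_ix/vind)
<< ok


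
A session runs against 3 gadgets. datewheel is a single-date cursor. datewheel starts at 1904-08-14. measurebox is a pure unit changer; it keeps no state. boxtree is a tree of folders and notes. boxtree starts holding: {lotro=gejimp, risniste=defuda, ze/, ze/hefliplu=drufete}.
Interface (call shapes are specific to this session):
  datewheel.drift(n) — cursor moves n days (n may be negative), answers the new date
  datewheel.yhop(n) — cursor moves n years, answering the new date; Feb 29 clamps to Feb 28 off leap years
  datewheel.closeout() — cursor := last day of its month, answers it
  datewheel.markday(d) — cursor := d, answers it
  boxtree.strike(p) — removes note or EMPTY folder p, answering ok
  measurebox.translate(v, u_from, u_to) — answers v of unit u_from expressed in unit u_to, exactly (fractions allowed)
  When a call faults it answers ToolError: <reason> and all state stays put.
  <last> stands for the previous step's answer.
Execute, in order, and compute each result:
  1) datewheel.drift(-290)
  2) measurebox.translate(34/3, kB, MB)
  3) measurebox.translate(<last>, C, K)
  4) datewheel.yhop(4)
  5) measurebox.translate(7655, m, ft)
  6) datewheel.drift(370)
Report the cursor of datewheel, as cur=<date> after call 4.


Answer: cur=1907-10-29

Derivation:
[in] datewheel.drift n→-290
  1903-10-29
[in] measurebox.translate v→34/3 u_from→kB u_to→MB
  17/1500
[in] measurebox.translate v→<last> u_from→C u_to→K
  204871/750
[in] datewheel.yhop n→4
  1907-10-29
[in] measurebox.translate v→7655 u_from→m u_to→ft
  9568750/381
[in] datewheel.drift n→370
  1908-11-02


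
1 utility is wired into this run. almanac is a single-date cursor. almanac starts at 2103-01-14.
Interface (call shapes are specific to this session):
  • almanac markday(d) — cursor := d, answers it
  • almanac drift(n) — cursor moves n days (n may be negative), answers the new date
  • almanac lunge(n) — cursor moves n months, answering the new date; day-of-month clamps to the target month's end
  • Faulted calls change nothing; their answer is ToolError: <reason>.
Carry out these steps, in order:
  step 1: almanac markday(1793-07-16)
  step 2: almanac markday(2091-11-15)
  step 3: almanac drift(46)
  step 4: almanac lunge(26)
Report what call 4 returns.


Answer: 2094-02-28

Derivation:
>> almanac markday(d='1793-07-16')
<< 1793-07-16
>> almanac markday(d='2091-11-15')
<< 2091-11-15
>> almanac drift(n='46')
<< 2091-12-31
>> almanac lunge(n='26')
<< 2094-02-28


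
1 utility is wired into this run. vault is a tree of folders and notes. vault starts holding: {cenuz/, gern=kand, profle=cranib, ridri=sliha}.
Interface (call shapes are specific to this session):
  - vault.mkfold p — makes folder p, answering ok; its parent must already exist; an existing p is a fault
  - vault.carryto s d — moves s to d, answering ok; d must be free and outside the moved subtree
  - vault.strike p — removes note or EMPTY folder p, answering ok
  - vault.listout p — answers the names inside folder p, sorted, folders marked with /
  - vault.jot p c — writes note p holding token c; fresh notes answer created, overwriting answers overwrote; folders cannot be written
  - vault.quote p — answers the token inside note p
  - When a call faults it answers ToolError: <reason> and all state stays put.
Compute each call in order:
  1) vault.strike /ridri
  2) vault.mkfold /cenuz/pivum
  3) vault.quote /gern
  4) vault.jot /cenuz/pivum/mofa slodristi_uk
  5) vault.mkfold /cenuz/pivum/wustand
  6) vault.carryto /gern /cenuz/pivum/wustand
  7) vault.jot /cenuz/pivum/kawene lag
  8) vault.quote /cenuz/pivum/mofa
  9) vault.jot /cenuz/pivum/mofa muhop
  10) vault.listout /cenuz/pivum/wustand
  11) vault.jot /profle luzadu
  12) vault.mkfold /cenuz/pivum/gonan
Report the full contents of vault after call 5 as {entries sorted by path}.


Answer: {cenuz/, cenuz/pivum/, cenuz/pivum/mofa=slodristi_uk, cenuz/pivum/wustand/, gern=kand, profle=cranib}

Derivation:
·→ strike(p='/ridri')
·← ok
·→ mkfold(p='/cenuz/pivum')
·← ok
·→ quote(p='/gern')
·← kand
·→ jot(p='/cenuz/pivum/mofa', c='slodristi_uk')
·← created
·→ mkfold(p='/cenuz/pivum/wustand')
·← ok
·→ carryto(s='/gern', d='/cenuz/pivum/wustand')
·← ToolError: exists
·→ jot(p='/cenuz/pivum/kawene', c='lag')
·← created
·→ quote(p='/cenuz/pivum/mofa')
·← slodristi_uk
·→ jot(p='/cenuz/pivum/mofa', c='muhop')
·← overwrote
·→ listout(p='/cenuz/pivum/wustand')
·← []
·→ jot(p='/profle', c='luzadu')
·← overwrote
·→ mkfold(p='/cenuz/pivum/gonan')
·← ok


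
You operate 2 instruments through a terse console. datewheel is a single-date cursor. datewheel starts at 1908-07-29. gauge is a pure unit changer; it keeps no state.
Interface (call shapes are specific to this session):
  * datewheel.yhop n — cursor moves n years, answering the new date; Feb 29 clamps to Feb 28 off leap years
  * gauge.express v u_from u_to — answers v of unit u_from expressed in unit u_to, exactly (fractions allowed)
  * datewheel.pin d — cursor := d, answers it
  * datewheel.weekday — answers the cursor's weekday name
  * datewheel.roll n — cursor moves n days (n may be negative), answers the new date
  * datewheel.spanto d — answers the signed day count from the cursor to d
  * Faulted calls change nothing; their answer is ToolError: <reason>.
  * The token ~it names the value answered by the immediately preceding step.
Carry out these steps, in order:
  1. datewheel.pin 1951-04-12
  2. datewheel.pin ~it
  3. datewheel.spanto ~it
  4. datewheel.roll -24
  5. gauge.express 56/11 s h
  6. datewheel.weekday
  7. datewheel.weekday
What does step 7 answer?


Answer: Monday

Derivation:
% 1. datewheel.pin(1951-04-12) : 1951-04-12
% 2. datewheel.pin(~it) : 1951-04-12
% 3. datewheel.spanto(~it) : 0
% 4. datewheel.roll(-24) : 1951-03-19
% 5. gauge.express(56/11, s, h) : 7/4950
% 6. datewheel.weekday() : Monday
% 7. datewheel.weekday() : Monday


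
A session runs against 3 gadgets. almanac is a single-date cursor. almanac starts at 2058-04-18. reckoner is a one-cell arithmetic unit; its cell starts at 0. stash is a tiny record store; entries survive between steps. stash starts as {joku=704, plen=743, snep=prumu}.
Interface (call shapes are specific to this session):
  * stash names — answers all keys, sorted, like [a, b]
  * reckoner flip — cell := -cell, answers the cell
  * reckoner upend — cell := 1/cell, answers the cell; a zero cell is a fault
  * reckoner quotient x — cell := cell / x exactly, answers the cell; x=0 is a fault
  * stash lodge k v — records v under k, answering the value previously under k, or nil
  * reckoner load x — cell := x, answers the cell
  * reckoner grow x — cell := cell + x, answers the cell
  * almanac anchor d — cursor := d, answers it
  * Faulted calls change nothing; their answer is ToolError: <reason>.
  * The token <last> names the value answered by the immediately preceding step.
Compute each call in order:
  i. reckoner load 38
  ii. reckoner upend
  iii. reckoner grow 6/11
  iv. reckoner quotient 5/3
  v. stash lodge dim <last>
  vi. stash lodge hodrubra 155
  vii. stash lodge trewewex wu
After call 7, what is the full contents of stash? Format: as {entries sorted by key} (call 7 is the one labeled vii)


Calling reckoner load passing x=38, — result: 38.
I invoke reckoner upend(), and observe 1/38.
Invoking reckoner grow passing x=6/11, yielding 239/418.
Invoking reckoner quotient passing x=5/3, and observe 717/2090.
I run stash lodge passing k=dim, v=<last>, → nil.
Next I call stash lodge passing k=hodrubra, v=155: nil.
I try stash lodge passing k=trewewex, v=wu, and observe nil.

Answer: {dim=717/2090, hodrubra=155, joku=704, plen=743, snep=prumu, trewewex=wu}
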